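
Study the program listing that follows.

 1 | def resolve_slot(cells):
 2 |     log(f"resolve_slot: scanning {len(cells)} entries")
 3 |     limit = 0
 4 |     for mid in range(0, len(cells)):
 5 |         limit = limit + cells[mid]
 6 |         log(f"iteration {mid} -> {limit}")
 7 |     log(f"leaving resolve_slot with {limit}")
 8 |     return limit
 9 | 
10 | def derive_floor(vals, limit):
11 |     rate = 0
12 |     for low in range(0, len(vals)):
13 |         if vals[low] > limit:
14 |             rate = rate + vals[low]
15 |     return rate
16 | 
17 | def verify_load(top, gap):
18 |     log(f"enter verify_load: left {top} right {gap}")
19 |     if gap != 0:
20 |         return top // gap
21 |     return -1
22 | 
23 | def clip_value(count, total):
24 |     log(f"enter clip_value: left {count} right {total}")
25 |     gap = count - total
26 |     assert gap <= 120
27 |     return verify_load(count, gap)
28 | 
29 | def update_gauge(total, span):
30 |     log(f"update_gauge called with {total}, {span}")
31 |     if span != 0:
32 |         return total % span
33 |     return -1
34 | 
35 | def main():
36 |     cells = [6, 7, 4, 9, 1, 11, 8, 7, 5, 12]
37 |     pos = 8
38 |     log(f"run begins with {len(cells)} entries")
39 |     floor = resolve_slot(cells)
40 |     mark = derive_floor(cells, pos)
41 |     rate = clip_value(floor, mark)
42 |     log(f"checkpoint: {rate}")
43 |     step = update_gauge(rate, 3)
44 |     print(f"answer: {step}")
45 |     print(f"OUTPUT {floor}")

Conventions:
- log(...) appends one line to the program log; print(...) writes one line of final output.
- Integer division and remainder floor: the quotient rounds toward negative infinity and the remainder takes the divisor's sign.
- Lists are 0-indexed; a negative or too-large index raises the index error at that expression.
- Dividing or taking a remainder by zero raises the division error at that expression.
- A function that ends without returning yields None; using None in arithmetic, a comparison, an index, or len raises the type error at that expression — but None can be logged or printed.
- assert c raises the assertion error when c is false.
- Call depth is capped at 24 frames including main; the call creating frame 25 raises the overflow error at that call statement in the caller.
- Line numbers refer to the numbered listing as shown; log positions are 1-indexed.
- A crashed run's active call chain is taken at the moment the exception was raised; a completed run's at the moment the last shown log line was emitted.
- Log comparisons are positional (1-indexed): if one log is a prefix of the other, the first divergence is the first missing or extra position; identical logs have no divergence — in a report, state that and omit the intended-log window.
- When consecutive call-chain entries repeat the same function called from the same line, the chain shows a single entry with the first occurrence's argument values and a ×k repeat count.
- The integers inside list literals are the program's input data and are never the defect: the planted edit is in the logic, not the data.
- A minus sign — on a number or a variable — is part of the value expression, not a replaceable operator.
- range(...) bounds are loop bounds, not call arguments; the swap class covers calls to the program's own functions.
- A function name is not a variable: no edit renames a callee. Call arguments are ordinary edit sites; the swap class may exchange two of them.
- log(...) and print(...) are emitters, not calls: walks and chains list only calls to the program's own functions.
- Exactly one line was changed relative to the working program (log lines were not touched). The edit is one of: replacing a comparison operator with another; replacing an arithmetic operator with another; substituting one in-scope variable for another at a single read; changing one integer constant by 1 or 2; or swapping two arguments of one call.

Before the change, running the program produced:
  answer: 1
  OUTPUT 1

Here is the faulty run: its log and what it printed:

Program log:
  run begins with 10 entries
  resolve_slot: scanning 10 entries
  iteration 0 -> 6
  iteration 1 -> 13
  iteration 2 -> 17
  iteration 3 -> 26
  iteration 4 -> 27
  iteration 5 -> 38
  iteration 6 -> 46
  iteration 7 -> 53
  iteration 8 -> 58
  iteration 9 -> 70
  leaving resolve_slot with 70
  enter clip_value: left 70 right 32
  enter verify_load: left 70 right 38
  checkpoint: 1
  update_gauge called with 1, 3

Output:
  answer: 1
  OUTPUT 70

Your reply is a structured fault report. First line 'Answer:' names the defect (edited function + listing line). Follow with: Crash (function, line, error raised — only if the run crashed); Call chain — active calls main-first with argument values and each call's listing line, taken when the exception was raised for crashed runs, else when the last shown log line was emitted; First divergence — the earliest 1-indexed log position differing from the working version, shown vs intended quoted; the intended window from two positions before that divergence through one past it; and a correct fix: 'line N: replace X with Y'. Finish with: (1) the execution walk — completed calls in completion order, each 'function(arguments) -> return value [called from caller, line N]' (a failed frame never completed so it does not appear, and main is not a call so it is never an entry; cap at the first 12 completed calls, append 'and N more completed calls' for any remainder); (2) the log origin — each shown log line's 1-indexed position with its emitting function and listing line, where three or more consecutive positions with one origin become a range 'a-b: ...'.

Answer: the defect is in main at line 45.
Core observation: The logs agree in full; only the final output differs.
Call chain: main -> update_gauge(1, 3) (called at line 43).
First divergence: none; the two logs match at every position.
Execution walk:
  resolve_slot([6, 7, 4, 9, 1, 11, 8, 7, 5, 12]) -> 70  [called from main, line 39]
  derive_floor([6, 7, 4, 9, 1, 11, 8, 7, 5, 12], 8) -> 32  [called from main, line 40]
  verify_load(70, 38) -> 1  [called from clip_value, line 27]
  clip_value(70, 32) -> 1  [called from main, line 41]
  update_gauge(1, 3) -> 1  [called from main, line 43]
Log line origins:
  1: logged in main at line 38
  2: logged in resolve_slot at line 2
  3-12: logged in resolve_slot at line 6
  13: logged in resolve_slot at line 7
  14: logged in clip_value at line 24
  15: logged in verify_load at line 18
  16: logged in main at line 42
  17: logged in update_gauge at line 30
A correct fix: line 45: replace `floor` with `rate`.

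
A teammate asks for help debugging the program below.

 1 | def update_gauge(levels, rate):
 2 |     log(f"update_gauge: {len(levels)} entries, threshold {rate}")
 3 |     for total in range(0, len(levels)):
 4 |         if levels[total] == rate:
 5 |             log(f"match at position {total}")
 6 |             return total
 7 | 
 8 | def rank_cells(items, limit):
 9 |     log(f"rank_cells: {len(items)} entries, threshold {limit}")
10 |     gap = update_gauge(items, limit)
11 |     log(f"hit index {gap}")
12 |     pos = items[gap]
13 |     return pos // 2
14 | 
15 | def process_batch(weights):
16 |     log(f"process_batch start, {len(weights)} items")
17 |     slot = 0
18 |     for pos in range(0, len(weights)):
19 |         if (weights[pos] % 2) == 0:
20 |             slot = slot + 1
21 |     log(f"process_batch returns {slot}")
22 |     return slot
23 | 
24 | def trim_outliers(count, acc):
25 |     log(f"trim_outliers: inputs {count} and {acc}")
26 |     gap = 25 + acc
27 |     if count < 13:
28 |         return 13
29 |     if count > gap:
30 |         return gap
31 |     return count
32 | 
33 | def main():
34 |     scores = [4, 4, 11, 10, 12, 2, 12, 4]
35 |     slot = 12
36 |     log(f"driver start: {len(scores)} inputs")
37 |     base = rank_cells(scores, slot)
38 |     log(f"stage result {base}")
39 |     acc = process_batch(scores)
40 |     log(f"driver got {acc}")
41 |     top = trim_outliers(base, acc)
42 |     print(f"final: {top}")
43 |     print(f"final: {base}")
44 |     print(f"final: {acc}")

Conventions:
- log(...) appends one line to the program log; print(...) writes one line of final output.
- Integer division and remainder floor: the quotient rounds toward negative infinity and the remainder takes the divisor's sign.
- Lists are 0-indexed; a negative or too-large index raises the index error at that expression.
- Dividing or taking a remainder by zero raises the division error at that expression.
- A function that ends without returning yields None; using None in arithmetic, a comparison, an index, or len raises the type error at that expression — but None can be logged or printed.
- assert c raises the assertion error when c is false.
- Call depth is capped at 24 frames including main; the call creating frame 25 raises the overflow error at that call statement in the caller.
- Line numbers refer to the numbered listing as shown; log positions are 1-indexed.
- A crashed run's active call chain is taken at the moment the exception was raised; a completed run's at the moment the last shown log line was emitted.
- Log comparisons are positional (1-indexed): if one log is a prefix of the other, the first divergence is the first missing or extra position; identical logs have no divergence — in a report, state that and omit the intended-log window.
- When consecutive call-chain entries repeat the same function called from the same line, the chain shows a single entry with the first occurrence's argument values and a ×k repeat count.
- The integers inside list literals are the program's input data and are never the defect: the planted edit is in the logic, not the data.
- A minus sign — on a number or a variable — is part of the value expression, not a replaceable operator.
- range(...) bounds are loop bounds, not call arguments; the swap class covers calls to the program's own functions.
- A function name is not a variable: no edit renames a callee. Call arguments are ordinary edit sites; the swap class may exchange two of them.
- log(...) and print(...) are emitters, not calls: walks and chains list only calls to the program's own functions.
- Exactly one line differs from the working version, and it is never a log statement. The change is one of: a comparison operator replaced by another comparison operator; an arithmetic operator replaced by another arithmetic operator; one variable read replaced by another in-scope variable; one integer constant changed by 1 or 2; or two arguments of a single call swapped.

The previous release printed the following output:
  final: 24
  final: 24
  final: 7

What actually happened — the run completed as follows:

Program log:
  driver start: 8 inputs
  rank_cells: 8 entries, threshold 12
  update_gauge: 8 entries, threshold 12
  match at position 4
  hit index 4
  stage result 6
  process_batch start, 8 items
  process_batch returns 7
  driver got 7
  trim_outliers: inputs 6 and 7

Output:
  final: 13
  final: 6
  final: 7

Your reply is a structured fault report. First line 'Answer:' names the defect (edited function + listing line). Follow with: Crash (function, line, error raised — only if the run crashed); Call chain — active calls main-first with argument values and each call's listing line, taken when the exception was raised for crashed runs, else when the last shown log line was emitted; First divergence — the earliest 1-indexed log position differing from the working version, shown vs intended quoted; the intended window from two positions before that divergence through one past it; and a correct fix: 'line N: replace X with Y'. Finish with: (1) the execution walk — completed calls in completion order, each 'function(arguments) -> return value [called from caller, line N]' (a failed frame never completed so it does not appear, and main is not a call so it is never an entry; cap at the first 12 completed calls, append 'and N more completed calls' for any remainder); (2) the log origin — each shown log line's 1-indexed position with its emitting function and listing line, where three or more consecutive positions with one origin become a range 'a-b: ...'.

Answer: the defect is in rank_cells at line 13.
Core observation: The earliest visible damage is log position 6 — 'stage result 6' rather than the intended 'stage result 24'.
Call chain: main -> trim_outliers(6, 7) (called at line 41).
First divergence: position 6 — shown 'stage result 6', intended 'stage result 24'.
Intended log window:
  4: match at position 4
  5: hit index 4
  6: stage result 24
  7: process_batch start, 8 items
Execution walk:
  update_gauge([4, 4, 11, 10, 12, 2, 12, 4], 12) -> 4  [called from rank_cells, line 10]
  rank_cells([4, 4, 11, 10, 12, 2, 12, 4], 12) -> 6  [called from main, line 37]
  process_batch([4, 4, 11, 10, 12, 2, 12, 4]) -> 7  [called from main, line 39]
  trim_outliers(6, 7) -> 13  [called from main, line 41]
Log line origins:
  1: from main, line 36
  2: from rank_cells, line 9
  3: from update_gauge, line 2
  4: from update_gauge, line 5
  5: from rank_cells, line 11
  6: from main, line 38
  7: from process_batch, line 16
  8: from process_batch, line 21
  9: from main, line 40
  10: from trim_outliers, line 25
A correct fix: line 13: replace `//` with `*`.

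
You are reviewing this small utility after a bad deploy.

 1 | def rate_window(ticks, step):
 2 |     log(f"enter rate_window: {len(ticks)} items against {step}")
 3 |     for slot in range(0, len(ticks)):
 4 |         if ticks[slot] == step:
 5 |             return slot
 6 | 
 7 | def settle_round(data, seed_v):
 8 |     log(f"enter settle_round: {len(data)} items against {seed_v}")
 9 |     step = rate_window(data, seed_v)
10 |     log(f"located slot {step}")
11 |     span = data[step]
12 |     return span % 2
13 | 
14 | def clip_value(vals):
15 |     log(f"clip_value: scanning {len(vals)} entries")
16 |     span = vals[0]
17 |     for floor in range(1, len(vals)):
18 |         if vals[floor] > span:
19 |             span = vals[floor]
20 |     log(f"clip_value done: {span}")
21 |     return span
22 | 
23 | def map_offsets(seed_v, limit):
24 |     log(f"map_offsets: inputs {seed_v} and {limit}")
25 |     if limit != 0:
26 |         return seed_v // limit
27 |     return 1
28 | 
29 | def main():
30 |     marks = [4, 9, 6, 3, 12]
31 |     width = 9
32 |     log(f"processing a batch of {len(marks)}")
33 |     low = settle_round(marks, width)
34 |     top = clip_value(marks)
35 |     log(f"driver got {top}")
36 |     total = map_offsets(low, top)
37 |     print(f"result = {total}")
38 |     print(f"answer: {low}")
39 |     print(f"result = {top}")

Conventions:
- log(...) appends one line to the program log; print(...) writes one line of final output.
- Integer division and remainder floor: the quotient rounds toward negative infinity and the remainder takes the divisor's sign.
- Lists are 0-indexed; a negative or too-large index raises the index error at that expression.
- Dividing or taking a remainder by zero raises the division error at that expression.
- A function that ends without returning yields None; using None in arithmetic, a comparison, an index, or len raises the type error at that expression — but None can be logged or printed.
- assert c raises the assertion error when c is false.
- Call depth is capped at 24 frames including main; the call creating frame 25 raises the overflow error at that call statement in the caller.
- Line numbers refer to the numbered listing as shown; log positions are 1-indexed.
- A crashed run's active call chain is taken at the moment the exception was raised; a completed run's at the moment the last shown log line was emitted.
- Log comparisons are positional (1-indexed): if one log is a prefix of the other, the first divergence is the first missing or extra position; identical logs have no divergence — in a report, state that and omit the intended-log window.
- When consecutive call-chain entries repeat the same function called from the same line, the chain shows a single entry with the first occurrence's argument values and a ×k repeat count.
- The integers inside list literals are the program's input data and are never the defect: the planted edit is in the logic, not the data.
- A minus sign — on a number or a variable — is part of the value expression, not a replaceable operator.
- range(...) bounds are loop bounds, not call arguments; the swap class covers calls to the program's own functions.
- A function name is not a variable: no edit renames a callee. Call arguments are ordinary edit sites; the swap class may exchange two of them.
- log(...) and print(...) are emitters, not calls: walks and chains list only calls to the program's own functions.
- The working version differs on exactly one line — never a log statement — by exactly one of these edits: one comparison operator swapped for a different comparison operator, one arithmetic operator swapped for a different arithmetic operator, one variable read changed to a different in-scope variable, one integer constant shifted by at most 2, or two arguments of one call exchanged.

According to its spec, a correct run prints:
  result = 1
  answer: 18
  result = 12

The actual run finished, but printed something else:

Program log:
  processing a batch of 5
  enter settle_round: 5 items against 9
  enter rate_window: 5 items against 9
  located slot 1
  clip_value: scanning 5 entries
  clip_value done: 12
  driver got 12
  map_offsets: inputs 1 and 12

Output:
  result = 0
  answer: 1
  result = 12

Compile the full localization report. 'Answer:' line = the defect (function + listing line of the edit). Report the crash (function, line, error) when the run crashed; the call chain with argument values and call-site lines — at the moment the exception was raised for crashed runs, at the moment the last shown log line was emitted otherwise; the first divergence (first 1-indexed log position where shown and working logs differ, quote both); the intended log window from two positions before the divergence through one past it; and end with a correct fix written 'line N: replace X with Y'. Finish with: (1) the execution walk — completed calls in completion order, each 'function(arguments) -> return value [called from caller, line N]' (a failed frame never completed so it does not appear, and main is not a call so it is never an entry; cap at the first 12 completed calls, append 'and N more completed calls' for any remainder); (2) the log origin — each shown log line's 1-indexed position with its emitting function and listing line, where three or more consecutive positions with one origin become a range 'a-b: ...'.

Answer: the defect is in settle_round at line 12.
The tell: The earliest visible damage is log position 8 — 'map_offsets: inputs 1 and 12' rather than the intended 'map_offsets: inputs 18 and 12'.
Call chain: main -> map_offsets(1, 12) (called at line 36).
First divergence: position 8 — the shown line 'map_offsets: inputs 1 and 12' should read 'map_offsets: inputs 18 and 12'.
Intended log window:
  6: clip_value done: 12
  7: driver got 12
  8: map_offsets: inputs 18 and 12
Execution walk:
  rate_window([4, 9, 6, 3, 12], 9) -> 1  [called from settle_round, line 9]
  settle_round([4, 9, 6, 3, 12], 9) -> 1  [called from main, line 33]
  clip_value([4, 9, 6, 3, 12]) -> 12  [called from main, line 34]
  map_offsets(1, 12) -> 0  [called from main, line 36]
Log origin:
  1 — main, line 32
  2 — settle_round, line 8
  3 — rate_window, line 2
  4 — settle_round, line 10
  5 — clip_value, line 15
  6 — clip_value, line 20
  7 — main, line 35
  8 — map_offsets, line 24
A correct fix: line 12: replace `%` with `*`.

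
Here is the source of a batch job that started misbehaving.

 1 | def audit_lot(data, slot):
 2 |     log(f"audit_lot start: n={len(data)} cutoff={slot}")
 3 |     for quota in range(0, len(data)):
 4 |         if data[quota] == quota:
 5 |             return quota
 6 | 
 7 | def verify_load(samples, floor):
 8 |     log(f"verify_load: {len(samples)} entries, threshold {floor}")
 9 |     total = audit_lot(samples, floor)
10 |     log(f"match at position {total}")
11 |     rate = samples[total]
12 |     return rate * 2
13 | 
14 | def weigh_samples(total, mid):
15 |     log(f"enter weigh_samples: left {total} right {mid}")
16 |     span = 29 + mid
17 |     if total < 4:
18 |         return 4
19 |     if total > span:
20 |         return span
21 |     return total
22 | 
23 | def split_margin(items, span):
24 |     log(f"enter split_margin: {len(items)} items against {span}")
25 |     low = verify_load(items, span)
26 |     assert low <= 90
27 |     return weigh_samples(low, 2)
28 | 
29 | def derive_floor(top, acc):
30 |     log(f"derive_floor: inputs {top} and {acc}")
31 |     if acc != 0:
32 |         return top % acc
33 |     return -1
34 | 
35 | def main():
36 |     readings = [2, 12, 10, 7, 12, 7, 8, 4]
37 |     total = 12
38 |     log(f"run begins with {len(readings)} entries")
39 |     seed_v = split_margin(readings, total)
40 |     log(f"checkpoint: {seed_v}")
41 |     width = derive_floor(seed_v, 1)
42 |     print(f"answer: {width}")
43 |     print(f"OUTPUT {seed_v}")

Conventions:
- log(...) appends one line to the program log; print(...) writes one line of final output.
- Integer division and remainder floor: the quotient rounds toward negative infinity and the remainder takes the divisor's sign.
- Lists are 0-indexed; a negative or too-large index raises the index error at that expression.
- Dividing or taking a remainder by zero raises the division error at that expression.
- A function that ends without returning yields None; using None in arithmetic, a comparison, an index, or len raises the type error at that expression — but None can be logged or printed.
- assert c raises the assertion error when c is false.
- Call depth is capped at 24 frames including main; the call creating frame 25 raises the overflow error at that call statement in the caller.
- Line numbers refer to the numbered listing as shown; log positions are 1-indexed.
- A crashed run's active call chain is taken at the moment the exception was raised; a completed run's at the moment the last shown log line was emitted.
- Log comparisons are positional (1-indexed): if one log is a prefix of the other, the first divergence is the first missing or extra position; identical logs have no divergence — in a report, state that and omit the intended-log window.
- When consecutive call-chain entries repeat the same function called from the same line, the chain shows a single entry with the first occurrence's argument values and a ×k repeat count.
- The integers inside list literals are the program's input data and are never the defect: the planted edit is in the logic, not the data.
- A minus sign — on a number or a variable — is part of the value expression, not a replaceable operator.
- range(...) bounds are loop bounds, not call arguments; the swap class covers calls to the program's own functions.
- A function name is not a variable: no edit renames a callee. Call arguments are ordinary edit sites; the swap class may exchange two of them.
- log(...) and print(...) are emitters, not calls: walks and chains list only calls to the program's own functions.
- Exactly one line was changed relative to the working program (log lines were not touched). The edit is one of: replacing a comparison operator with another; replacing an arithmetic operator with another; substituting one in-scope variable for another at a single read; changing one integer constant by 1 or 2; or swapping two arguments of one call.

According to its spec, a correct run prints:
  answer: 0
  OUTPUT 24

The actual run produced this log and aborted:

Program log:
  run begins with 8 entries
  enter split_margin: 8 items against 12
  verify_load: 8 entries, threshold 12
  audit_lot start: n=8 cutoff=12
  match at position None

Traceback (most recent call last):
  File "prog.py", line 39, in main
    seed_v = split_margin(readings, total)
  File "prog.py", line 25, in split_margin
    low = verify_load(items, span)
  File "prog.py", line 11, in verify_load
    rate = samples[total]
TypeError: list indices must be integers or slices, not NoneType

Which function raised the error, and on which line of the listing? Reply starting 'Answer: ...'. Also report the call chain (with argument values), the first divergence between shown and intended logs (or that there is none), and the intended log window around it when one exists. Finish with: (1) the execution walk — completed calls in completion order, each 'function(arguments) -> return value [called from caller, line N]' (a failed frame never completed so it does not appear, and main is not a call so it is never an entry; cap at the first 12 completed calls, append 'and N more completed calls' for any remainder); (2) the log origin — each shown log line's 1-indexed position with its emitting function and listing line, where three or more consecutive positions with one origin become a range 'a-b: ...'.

Answer: the error was raised in verify_load, line 11.
Core observation: Log line 5 is where behavior first shows: 'match at position None' appears instead of 'match at position 1'.
Call chain: main -> split_margin([2, 12, 10, 7, 12, 7, 8, 4], 12) (called at line 39) -> verify_load([2, 12, 10, 7, 12, 7, 8, 4], 12) (called at line 25).
First divergence: position 5 — the shown line 'match at position None' should read 'match at position 1'.
Intended log window:
  3: verify_load: 8 entries, threshold 12
  4: audit_lot start: n=8 cutoff=12
  5: match at position 1
  6: enter weigh_samples: left 24 right 2
Execution walk:
  audit_lot([2, 12, 10, 7, 12, 7, 8, 4], 12) -> None  [called from verify_load, line 9]
Origin of each log line:
  1: logged in main at line 38
  2: logged in split_margin at line 24
  3: logged in verify_load at line 8
  4: logged in audit_lot at line 2
  5: logged in verify_load at line 10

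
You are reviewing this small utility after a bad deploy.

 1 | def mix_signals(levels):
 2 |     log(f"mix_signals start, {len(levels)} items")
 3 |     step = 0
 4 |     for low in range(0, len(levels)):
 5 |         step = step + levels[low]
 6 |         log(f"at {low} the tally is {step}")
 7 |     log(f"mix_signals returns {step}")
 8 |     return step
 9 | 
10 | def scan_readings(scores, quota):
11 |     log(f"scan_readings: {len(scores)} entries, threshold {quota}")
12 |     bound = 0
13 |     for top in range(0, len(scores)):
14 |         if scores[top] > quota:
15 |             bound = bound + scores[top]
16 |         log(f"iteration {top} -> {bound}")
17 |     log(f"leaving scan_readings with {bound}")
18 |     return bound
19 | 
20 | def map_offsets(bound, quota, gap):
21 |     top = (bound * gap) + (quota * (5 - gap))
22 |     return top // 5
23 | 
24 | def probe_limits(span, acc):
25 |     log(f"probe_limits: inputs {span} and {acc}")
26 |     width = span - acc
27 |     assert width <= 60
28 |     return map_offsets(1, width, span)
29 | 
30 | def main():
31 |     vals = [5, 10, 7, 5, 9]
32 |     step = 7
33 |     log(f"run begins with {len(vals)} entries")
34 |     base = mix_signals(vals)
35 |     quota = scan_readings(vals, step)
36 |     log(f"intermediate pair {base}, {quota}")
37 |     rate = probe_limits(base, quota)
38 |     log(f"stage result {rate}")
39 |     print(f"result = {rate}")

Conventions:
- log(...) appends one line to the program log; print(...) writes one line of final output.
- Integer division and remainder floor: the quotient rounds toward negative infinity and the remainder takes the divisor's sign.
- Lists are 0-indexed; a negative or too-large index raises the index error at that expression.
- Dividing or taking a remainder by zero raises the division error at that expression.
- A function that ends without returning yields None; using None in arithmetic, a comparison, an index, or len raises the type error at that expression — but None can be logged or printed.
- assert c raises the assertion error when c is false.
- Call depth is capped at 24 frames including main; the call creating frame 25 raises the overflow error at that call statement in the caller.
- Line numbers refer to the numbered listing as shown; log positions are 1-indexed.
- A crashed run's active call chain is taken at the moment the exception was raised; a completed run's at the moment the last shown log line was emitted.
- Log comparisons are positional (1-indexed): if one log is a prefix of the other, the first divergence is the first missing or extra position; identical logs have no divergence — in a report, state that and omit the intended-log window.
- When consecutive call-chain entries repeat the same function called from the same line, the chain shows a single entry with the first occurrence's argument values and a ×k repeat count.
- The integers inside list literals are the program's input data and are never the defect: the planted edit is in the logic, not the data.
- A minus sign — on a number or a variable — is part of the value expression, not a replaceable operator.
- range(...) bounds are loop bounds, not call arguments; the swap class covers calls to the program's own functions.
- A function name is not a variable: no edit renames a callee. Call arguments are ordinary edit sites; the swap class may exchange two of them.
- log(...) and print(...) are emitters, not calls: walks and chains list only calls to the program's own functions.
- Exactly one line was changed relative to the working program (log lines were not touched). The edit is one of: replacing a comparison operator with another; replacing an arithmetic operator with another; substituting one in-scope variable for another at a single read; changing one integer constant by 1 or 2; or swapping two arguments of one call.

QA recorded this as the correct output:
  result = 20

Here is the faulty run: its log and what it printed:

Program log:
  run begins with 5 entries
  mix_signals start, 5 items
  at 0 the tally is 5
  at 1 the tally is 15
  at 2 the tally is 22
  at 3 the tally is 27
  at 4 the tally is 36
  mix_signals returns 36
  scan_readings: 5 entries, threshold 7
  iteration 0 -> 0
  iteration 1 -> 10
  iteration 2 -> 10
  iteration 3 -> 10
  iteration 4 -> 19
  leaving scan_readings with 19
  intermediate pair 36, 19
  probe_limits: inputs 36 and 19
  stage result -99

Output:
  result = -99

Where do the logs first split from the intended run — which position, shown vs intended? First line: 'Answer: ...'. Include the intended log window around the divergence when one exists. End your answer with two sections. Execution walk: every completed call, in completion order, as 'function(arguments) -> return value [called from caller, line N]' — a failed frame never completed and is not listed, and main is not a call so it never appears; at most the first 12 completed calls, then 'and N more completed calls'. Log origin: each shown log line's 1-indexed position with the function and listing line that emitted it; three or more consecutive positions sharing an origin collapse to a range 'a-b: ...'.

Answer: position 18; shown 'stage result -99' vs intended 'stage result 20'.
Intended log window:
  16: intermediate pair 36, 19
  17: probe_limits: inputs 36 and 19
  18: stage result 20
Execution walk:
  mix_signals([5, 10, 7, 5, 9]) -> 36  [called from main, line 34]
  scan_readings([5, 10, 7, 5, 9], 7) -> 19  [called from main, line 35]
  map_offsets(1, 17, 36) -> -99  [called from probe_limits, line 28]
  probe_limits(36, 19) -> -99  [called from main, line 37]
Log origins:
  1: emitted by main (line 33)
  2: emitted by mix_signals (line 2)
  3-7: emitted by mix_signals (line 6)
  8: emitted by mix_signals (line 7)
  9: emitted by scan_readings (line 11)
  10-14: emitted by scan_readings (line 16)
  15: emitted by scan_readings (line 17)
  16: emitted by main (line 36)
  17: emitted by probe_limits (line 25)
  18: emitted by main (line 38)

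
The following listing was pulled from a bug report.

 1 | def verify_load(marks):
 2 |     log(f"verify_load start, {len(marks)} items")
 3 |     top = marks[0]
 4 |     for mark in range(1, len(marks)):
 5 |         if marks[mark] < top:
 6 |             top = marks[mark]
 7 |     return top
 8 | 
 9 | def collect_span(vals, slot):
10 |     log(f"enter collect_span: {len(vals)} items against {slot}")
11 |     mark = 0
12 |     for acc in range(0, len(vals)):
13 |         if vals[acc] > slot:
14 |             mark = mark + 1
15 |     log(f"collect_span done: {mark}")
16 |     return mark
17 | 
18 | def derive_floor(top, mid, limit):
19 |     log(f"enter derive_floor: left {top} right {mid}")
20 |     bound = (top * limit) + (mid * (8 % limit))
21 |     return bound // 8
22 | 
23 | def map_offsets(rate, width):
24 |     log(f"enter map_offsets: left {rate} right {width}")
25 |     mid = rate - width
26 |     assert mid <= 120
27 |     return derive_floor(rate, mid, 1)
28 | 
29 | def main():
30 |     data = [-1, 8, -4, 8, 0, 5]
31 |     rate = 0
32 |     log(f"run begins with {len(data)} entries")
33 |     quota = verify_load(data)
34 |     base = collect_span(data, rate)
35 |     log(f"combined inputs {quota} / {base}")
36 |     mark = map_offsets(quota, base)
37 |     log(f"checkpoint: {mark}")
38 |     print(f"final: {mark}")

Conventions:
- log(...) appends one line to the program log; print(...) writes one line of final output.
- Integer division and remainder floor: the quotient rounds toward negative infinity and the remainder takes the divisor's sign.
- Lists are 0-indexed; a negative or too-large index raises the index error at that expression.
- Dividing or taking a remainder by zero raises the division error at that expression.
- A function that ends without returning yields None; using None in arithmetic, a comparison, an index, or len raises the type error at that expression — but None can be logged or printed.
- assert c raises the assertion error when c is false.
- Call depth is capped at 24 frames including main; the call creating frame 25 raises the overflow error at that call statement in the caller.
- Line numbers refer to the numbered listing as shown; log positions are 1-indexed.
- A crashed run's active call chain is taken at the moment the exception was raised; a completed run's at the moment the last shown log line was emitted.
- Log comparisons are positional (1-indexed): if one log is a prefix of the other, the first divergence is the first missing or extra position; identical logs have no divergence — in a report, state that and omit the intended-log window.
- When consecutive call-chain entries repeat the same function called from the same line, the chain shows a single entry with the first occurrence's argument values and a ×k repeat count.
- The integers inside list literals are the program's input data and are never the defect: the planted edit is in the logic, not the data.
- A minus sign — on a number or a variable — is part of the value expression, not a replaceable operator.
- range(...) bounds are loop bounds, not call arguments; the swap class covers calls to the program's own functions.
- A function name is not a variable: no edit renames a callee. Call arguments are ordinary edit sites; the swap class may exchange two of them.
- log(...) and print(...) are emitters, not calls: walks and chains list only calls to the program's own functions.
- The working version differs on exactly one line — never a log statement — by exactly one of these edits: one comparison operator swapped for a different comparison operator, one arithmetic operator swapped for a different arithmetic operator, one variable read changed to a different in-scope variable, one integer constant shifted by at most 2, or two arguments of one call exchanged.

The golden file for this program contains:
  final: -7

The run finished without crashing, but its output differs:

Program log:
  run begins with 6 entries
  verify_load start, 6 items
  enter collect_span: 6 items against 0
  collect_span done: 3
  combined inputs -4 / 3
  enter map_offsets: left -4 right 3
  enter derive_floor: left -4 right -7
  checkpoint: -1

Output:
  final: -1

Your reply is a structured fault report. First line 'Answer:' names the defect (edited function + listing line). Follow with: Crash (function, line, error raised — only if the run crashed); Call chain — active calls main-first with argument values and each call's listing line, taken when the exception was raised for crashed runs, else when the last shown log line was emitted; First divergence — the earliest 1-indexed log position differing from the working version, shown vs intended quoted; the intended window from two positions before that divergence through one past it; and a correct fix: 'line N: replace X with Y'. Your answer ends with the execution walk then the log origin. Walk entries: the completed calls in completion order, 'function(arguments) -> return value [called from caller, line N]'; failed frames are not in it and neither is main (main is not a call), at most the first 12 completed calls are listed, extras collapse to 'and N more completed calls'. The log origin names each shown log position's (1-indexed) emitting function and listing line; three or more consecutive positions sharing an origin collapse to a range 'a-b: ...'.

Answer: the defect is in derive_floor at line 20.
Core observation: At log position 8 the runs split — shown 'checkpoint: -1', but the working version logs 'checkpoint: -7'.
Call chain: main.
First divergence: at position 8 the run shows 'checkpoint: -1' where the working version logs 'checkpoint: -7'.
Intended log window:
  6: enter map_offsets: left -4 right 3
  7: enter derive_floor: left -4 right -7
  8: checkpoint: -7
Execution walk:
  verify_load([-1, 8, -4, 8, 0, 5]) -> -4  [called from main, line 33]
  collect_span([-1, 8, -4, 8, 0, 5], 0) -> 3  [called from main, line 34]
  derive_floor(-4, -7, 1) -> -1  [called from map_offsets, line 27]
  map_offsets(-4, 3) -> -1  [called from main, line 36]
Log line origins:
  1: from main, line 32
  2: from verify_load, line 2
  3: from collect_span, line 10
  4: from collect_span, line 15
  5: from main, line 35
  6: from map_offsets, line 24
  7: from derive_floor, line 19
  8: from main, line 37
A correct fix: line 20: replace `%` with `-`.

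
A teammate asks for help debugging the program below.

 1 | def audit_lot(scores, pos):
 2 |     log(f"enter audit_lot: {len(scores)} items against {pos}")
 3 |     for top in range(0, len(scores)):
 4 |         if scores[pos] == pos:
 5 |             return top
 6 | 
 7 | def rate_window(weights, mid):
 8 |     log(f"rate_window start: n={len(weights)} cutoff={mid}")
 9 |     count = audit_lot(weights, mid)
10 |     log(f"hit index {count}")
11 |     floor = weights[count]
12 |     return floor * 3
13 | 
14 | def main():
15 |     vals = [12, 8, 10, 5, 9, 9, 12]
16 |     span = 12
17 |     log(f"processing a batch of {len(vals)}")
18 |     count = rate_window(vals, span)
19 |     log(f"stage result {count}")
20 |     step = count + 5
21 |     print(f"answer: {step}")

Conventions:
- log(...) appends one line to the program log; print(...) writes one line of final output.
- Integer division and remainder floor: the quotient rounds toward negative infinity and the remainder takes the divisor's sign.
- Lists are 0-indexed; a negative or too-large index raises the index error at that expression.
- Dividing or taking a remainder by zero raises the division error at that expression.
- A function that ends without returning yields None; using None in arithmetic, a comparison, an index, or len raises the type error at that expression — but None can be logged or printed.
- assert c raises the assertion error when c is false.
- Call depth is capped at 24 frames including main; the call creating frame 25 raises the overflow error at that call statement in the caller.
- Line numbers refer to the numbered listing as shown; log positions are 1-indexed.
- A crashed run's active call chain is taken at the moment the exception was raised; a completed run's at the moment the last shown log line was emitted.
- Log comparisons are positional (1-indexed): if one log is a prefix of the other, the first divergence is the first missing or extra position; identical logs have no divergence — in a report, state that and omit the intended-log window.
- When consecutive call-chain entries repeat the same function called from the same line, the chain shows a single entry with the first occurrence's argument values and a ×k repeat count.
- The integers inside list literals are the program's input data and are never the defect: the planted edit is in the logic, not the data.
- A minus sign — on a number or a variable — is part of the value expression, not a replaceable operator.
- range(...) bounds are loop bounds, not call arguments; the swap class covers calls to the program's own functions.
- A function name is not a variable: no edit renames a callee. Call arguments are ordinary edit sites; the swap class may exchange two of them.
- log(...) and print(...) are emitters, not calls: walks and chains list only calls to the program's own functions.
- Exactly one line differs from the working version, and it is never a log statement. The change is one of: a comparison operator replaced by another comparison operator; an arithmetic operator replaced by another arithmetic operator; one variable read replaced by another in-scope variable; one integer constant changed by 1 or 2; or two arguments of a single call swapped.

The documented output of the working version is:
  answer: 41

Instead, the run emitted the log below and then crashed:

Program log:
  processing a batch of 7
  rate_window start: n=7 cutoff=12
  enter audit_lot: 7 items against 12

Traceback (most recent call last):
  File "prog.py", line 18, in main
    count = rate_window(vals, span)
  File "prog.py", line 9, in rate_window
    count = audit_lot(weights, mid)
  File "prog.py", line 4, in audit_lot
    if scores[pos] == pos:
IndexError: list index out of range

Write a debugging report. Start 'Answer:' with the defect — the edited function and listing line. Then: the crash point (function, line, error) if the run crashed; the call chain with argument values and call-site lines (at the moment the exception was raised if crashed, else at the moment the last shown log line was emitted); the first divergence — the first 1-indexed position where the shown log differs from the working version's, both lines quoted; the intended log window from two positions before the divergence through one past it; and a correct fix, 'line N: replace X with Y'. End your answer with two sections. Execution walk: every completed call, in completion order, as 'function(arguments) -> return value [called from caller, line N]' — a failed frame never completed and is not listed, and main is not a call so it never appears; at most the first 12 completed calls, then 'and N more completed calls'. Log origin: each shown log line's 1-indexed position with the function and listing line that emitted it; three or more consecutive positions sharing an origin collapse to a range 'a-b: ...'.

Answer: the defect is in audit_lot at line 4.
Key observation: After 3 matching log lines the faulty run goes silent, while the working version continues with 'hit index 0'.
Crash: audit_lot, line 4, IndexError.
Call chain: main -> rate_window([12, 8, 10, 5, 9, 9, 12], 12) (called at line 18) -> audit_lot([12, 8, 10, 5, 9, 9, 12], 12) (called at line 9).
First divergence: position 4; the shown log stops at 3 lines while the working version next logs 'hit index 0'.
Intended log window:
  2: rate_window start: n=7 cutoff=12
  3: enter audit_lot: 7 items against 12
  4: hit index 0
  5: stage result 36
Execution walk:
  (no call completed)
Origin of each log line:
  1 — main, line 17
  2 — rate_window, line 8
  3 — audit_lot, line 2
A correct fix: line 4: replace `scores[pos]` with `scores[top]`.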